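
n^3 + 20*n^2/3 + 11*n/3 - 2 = (n - 1/3)*(n + 1)*(n + 6)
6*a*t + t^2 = t*(6*a + t)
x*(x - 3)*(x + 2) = x^3 - x^2 - 6*x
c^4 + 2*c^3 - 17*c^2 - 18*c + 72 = (c - 3)*(c - 2)*(c + 3)*(c + 4)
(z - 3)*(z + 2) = z^2 - z - 6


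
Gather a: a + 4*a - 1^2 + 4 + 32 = 5*a + 35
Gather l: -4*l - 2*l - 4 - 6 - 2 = -6*l - 12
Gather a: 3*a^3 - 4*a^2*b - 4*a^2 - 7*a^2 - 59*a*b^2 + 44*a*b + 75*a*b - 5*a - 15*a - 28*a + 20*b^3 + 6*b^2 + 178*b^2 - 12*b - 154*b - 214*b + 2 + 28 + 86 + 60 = 3*a^3 + a^2*(-4*b - 11) + a*(-59*b^2 + 119*b - 48) + 20*b^3 + 184*b^2 - 380*b + 176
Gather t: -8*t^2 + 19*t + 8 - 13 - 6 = -8*t^2 + 19*t - 11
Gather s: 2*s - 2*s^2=-2*s^2 + 2*s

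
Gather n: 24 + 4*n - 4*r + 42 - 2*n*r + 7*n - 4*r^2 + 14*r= n*(11 - 2*r) - 4*r^2 + 10*r + 66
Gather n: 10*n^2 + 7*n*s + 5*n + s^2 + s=10*n^2 + n*(7*s + 5) + s^2 + s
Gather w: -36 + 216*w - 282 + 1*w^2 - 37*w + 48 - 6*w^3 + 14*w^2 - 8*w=-6*w^3 + 15*w^2 + 171*w - 270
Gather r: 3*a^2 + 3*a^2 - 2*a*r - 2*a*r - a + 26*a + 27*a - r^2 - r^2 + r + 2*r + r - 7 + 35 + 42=6*a^2 + 52*a - 2*r^2 + r*(4 - 4*a) + 70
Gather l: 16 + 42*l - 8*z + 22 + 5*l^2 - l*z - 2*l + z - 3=5*l^2 + l*(40 - z) - 7*z + 35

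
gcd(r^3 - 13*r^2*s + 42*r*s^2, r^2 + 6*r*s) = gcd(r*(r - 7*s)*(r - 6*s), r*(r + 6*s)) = r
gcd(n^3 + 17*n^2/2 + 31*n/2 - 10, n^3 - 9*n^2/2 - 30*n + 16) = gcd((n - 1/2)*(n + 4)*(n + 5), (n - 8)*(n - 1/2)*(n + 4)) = n^2 + 7*n/2 - 2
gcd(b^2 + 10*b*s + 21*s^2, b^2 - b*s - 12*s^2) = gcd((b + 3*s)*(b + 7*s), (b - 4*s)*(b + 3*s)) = b + 3*s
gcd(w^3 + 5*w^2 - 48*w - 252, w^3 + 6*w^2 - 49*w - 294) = w^2 - w - 42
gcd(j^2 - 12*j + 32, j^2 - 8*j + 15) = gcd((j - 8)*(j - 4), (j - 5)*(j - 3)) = 1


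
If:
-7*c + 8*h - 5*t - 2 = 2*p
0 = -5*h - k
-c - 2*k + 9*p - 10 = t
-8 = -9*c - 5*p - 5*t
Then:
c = 218/259 - 125*t/259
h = 44*t/259 + 261/259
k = -220*t/259 - 1305/259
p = 22/259 - 34*t/259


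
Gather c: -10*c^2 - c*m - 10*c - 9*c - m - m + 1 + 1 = -10*c^2 + c*(-m - 19) - 2*m + 2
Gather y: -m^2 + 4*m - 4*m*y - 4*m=-m^2 - 4*m*y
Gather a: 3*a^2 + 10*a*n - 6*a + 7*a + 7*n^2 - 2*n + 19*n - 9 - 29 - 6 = 3*a^2 + a*(10*n + 1) + 7*n^2 + 17*n - 44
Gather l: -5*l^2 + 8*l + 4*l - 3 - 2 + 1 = -5*l^2 + 12*l - 4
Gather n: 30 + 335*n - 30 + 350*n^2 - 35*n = 350*n^2 + 300*n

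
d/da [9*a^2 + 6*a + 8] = 18*a + 6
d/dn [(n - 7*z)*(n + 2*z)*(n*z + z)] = z*(3*n^2 - 10*n*z + 2*n - 14*z^2 - 5*z)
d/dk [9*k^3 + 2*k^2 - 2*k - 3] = 27*k^2 + 4*k - 2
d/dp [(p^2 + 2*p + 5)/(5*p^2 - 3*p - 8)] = (-13*p^2 - 66*p - 1)/(25*p^4 - 30*p^3 - 71*p^2 + 48*p + 64)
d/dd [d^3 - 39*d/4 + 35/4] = 3*d^2 - 39/4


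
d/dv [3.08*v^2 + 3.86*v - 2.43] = 6.16*v + 3.86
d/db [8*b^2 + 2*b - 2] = 16*b + 2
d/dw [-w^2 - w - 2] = -2*w - 1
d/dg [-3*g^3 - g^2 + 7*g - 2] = -9*g^2 - 2*g + 7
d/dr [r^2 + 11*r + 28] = 2*r + 11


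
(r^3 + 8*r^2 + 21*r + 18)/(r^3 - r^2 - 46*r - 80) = (r^2 + 6*r + 9)/(r^2 - 3*r - 40)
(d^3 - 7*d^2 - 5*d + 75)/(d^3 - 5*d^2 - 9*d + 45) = (d - 5)/(d - 3)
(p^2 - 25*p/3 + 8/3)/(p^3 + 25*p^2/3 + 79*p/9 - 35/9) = 3*(p - 8)/(3*p^2 + 26*p + 35)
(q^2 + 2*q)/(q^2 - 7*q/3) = 3*(q + 2)/(3*q - 7)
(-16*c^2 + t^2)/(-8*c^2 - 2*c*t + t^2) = (4*c + t)/(2*c + t)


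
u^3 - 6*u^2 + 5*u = u*(u - 5)*(u - 1)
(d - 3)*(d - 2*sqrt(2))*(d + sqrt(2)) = d^3 - 3*d^2 - sqrt(2)*d^2 - 4*d + 3*sqrt(2)*d + 12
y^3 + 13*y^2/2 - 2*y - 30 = (y - 2)*(y + 5/2)*(y + 6)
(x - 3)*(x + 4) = x^2 + x - 12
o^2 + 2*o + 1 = (o + 1)^2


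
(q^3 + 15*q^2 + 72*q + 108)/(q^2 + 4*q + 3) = (q^2 + 12*q + 36)/(q + 1)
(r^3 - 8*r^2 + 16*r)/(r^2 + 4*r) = (r^2 - 8*r + 16)/(r + 4)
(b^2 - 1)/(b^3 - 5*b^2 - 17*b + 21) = (b + 1)/(b^2 - 4*b - 21)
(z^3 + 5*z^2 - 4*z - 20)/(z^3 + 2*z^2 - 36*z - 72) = (z^2 + 3*z - 10)/(z^2 - 36)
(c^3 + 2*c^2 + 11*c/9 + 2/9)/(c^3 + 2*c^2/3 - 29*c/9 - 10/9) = (3*c^2 + 5*c + 2)/(3*c^2 + c - 10)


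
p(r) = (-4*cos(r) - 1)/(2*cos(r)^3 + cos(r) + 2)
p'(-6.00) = -0.16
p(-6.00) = -1.02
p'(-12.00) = -0.23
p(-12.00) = -1.08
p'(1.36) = 1.30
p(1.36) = -0.82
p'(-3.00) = -2.71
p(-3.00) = -3.18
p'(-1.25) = -0.99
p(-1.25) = -0.95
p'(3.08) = 1.07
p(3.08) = -3.03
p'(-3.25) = 1.97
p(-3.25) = -3.10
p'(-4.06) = 7.44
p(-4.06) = 1.51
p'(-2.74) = -24.41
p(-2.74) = -5.59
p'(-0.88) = -0.03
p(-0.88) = -1.12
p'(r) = (6*sin(r)*cos(r)^2 + sin(r))*(-4*cos(r) - 1)/(2*cos(r)^3 + cos(r) + 2)^2 + 4*sin(r)/(2*cos(r)^3 + cos(r) + 2)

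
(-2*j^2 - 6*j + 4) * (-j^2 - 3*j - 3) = 2*j^4 + 12*j^3 + 20*j^2 + 6*j - 12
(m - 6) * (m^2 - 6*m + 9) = m^3 - 12*m^2 + 45*m - 54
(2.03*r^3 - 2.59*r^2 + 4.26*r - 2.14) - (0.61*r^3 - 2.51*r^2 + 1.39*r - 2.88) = 1.42*r^3 - 0.0800000000000001*r^2 + 2.87*r + 0.74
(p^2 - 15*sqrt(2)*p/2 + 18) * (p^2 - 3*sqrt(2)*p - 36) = p^4 - 21*sqrt(2)*p^3/2 + 27*p^2 + 216*sqrt(2)*p - 648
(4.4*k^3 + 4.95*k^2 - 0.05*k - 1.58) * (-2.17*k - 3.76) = -9.548*k^4 - 27.2855*k^3 - 18.5035*k^2 + 3.6166*k + 5.9408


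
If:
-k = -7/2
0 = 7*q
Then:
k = 7/2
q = 0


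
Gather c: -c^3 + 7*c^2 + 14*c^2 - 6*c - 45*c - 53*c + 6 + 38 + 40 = -c^3 + 21*c^2 - 104*c + 84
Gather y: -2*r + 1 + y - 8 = -2*r + y - 7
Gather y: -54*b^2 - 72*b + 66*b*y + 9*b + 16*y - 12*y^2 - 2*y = -54*b^2 - 63*b - 12*y^2 + y*(66*b + 14)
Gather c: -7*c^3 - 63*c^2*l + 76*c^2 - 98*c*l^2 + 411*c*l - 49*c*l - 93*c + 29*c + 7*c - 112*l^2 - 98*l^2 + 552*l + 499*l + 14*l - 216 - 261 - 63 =-7*c^3 + c^2*(76 - 63*l) + c*(-98*l^2 + 362*l - 57) - 210*l^2 + 1065*l - 540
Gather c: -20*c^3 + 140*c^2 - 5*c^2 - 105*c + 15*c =-20*c^3 + 135*c^2 - 90*c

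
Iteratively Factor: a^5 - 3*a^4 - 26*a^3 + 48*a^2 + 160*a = (a + 4)*(a^4 - 7*a^3 + 2*a^2 + 40*a) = (a - 4)*(a + 4)*(a^3 - 3*a^2 - 10*a) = (a - 4)*(a + 2)*(a + 4)*(a^2 - 5*a) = a*(a - 4)*(a + 2)*(a + 4)*(a - 5)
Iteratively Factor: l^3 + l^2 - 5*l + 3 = (l + 3)*(l^2 - 2*l + 1) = (l - 1)*(l + 3)*(l - 1)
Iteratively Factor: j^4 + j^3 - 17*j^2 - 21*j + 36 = (j + 3)*(j^3 - 2*j^2 - 11*j + 12) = (j + 3)^2*(j^2 - 5*j + 4) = (j - 4)*(j + 3)^2*(j - 1)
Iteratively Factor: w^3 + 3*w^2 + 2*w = (w + 1)*(w^2 + 2*w) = (w + 1)*(w + 2)*(w)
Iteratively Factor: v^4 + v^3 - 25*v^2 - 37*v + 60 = (v - 5)*(v^3 + 6*v^2 + 5*v - 12) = (v - 5)*(v + 4)*(v^2 + 2*v - 3) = (v - 5)*(v + 3)*(v + 4)*(v - 1)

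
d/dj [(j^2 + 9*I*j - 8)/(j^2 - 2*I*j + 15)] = (-11*I*j^2 + 46*j + 119*I)/(j^4 - 4*I*j^3 + 26*j^2 - 60*I*j + 225)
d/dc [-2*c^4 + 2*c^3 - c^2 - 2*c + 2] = -8*c^3 + 6*c^2 - 2*c - 2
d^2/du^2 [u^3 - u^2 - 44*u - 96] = 6*u - 2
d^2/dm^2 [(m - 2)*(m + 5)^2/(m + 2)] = 2*(m^3 + 6*m^2 + 12*m - 28)/(m^3 + 6*m^2 + 12*m + 8)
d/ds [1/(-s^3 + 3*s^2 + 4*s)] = (3*s^2 - 6*s - 4)/(s^2*(-s^2 + 3*s + 4)^2)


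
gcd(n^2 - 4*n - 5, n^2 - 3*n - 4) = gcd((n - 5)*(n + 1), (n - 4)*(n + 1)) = n + 1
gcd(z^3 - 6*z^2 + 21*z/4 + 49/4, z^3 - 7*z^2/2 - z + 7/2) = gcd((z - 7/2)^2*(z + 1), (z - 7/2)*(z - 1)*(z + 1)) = z^2 - 5*z/2 - 7/2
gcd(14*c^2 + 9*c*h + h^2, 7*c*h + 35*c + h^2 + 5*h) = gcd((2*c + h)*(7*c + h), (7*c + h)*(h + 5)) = 7*c + h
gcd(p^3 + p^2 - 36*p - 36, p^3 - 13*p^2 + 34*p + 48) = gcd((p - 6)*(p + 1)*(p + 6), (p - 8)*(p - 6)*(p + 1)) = p^2 - 5*p - 6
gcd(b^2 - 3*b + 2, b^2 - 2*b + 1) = b - 1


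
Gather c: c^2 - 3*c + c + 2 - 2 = c^2 - 2*c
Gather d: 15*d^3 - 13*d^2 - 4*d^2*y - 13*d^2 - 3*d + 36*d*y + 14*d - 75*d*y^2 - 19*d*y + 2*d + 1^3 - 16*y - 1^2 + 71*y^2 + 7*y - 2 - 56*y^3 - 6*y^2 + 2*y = 15*d^3 + d^2*(-4*y - 26) + d*(-75*y^2 + 17*y + 13) - 56*y^3 + 65*y^2 - 7*y - 2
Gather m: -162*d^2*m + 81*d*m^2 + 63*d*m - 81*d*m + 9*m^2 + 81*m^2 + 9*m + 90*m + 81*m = m^2*(81*d + 90) + m*(-162*d^2 - 18*d + 180)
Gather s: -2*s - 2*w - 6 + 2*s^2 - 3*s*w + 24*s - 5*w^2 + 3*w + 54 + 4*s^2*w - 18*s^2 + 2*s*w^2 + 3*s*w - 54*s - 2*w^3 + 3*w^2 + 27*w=s^2*(4*w - 16) + s*(2*w^2 - 32) - 2*w^3 - 2*w^2 + 28*w + 48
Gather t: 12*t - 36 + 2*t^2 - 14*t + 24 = 2*t^2 - 2*t - 12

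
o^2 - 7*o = o*(o - 7)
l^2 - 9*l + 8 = (l - 8)*(l - 1)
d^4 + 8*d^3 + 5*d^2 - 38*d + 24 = (d - 1)^2*(d + 4)*(d + 6)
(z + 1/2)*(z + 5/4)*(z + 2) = z^3 + 15*z^2/4 + 33*z/8 + 5/4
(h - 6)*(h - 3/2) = h^2 - 15*h/2 + 9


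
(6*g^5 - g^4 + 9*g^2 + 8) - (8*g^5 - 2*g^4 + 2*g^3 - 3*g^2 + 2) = -2*g^5 + g^4 - 2*g^3 + 12*g^2 + 6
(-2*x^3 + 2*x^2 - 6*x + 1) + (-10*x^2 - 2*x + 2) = -2*x^3 - 8*x^2 - 8*x + 3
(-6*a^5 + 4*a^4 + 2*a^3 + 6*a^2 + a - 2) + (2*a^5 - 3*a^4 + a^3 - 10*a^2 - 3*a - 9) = -4*a^5 + a^4 + 3*a^3 - 4*a^2 - 2*a - 11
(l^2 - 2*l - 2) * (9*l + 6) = 9*l^3 - 12*l^2 - 30*l - 12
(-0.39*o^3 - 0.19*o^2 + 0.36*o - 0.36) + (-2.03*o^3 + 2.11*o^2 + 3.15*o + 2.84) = -2.42*o^3 + 1.92*o^2 + 3.51*o + 2.48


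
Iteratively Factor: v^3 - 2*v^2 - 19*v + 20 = (v + 4)*(v^2 - 6*v + 5) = (v - 1)*(v + 4)*(v - 5)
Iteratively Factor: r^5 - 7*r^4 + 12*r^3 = (r)*(r^4 - 7*r^3 + 12*r^2) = r^2*(r^3 - 7*r^2 + 12*r) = r^2*(r - 3)*(r^2 - 4*r) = r^3*(r - 3)*(r - 4)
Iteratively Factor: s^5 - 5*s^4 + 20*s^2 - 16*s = (s - 4)*(s^4 - s^3 - 4*s^2 + 4*s) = (s - 4)*(s + 2)*(s^3 - 3*s^2 + 2*s) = (s - 4)*(s - 2)*(s + 2)*(s^2 - s) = s*(s - 4)*(s - 2)*(s + 2)*(s - 1)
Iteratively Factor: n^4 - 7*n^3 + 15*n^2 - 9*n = (n)*(n^3 - 7*n^2 + 15*n - 9) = n*(n - 1)*(n^2 - 6*n + 9) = n*(n - 3)*(n - 1)*(n - 3)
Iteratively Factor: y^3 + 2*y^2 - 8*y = (y - 2)*(y^2 + 4*y) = y*(y - 2)*(y + 4)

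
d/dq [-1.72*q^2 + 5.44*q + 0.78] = 5.44 - 3.44*q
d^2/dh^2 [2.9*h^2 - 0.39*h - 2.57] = 5.80000000000000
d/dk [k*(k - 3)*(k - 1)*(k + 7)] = 4*k^3 + 9*k^2 - 50*k + 21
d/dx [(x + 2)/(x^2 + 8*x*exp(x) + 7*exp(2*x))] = (x^2 + 8*x*exp(x) - 2*(x + 2)*(4*x*exp(x) + x + 7*exp(2*x) + 4*exp(x)) + 7*exp(2*x))/(x^2 + 8*x*exp(x) + 7*exp(2*x))^2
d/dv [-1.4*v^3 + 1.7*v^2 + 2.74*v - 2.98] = -4.2*v^2 + 3.4*v + 2.74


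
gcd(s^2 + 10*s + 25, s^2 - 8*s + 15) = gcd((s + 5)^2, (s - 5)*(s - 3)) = 1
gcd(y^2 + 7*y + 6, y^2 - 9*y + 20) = 1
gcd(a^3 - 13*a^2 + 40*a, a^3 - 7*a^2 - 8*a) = a^2 - 8*a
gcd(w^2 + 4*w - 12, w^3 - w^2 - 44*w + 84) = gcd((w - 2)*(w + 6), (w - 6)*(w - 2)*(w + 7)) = w - 2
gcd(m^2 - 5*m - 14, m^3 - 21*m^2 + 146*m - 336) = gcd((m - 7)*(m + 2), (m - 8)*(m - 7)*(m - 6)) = m - 7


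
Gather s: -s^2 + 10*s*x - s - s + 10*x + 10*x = -s^2 + s*(10*x - 2) + 20*x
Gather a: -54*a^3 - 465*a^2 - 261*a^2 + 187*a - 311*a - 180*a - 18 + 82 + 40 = -54*a^3 - 726*a^2 - 304*a + 104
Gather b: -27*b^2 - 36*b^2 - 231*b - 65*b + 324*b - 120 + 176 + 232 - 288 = -63*b^2 + 28*b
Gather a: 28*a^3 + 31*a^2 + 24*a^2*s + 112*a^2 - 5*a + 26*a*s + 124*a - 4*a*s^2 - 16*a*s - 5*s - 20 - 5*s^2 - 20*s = 28*a^3 + a^2*(24*s + 143) + a*(-4*s^2 + 10*s + 119) - 5*s^2 - 25*s - 20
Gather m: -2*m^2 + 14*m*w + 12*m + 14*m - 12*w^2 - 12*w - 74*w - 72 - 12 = -2*m^2 + m*(14*w + 26) - 12*w^2 - 86*w - 84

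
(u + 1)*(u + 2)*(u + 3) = u^3 + 6*u^2 + 11*u + 6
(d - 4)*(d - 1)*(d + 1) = d^3 - 4*d^2 - d + 4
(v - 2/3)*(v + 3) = v^2 + 7*v/3 - 2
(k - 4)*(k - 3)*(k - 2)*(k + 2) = k^4 - 7*k^3 + 8*k^2 + 28*k - 48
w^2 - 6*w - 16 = (w - 8)*(w + 2)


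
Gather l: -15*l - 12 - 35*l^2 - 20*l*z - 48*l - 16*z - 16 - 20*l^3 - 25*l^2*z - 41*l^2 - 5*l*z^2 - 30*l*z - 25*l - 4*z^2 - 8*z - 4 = -20*l^3 + l^2*(-25*z - 76) + l*(-5*z^2 - 50*z - 88) - 4*z^2 - 24*z - 32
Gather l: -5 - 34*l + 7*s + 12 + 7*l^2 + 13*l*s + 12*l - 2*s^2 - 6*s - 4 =7*l^2 + l*(13*s - 22) - 2*s^2 + s + 3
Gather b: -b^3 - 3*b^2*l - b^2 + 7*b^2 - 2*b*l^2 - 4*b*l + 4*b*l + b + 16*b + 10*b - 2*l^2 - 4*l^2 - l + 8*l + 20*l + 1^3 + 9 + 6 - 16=-b^3 + b^2*(6 - 3*l) + b*(27 - 2*l^2) - 6*l^2 + 27*l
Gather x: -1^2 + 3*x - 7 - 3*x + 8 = 0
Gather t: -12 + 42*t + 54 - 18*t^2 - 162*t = -18*t^2 - 120*t + 42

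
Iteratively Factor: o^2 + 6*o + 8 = (o + 4)*(o + 2)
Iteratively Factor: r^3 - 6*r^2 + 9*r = (r)*(r^2 - 6*r + 9) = r*(r - 3)*(r - 3)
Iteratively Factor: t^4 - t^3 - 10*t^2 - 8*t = (t)*(t^3 - t^2 - 10*t - 8) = t*(t + 2)*(t^2 - 3*t - 4) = t*(t - 4)*(t + 2)*(t + 1)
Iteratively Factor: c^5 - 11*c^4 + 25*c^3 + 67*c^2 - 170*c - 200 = (c + 1)*(c^4 - 12*c^3 + 37*c^2 + 30*c - 200) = (c - 5)*(c + 1)*(c^3 - 7*c^2 + 2*c + 40) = (c - 5)*(c - 4)*(c + 1)*(c^2 - 3*c - 10) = (c - 5)*(c - 4)*(c + 1)*(c + 2)*(c - 5)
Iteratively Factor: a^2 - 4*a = (a)*(a - 4)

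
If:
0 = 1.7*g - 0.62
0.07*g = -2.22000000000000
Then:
No Solution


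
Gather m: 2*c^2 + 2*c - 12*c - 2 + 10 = 2*c^2 - 10*c + 8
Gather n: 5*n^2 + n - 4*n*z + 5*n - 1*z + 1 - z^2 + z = 5*n^2 + n*(6 - 4*z) - z^2 + 1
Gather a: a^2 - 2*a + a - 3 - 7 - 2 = a^2 - a - 12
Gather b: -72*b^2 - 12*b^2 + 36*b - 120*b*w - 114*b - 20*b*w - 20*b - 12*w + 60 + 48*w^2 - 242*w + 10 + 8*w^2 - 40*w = -84*b^2 + b*(-140*w - 98) + 56*w^2 - 294*w + 70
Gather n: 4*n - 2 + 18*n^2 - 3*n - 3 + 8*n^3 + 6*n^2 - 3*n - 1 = 8*n^3 + 24*n^2 - 2*n - 6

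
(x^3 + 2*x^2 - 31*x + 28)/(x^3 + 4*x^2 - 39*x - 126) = (x^2 - 5*x + 4)/(x^2 - 3*x - 18)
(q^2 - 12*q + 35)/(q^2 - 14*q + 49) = (q - 5)/(q - 7)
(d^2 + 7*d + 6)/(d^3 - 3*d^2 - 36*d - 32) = (d + 6)/(d^2 - 4*d - 32)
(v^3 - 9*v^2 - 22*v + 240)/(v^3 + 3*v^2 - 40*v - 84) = (v^2 - 3*v - 40)/(v^2 + 9*v + 14)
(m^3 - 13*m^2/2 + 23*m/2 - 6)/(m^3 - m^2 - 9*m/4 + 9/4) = 2*(m - 4)/(2*m + 3)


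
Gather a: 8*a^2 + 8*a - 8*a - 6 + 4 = 8*a^2 - 2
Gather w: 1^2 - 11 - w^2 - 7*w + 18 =-w^2 - 7*w + 8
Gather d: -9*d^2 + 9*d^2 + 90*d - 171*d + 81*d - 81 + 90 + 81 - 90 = 0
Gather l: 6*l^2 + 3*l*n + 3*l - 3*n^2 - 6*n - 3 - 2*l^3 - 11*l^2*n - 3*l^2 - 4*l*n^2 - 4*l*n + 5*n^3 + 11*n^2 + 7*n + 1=-2*l^3 + l^2*(3 - 11*n) + l*(-4*n^2 - n + 3) + 5*n^3 + 8*n^2 + n - 2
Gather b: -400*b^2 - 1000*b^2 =-1400*b^2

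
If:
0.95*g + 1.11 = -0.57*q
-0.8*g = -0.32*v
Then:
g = 0.4*v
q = -0.666666666666667*v - 1.94736842105263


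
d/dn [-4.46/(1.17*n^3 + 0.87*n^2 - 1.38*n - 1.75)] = (15.6546*n^2 + 7.7604*n - 6.1548)/(1.17*n^3 + 0.87*n^2 - 1.38*n - 1.75)^2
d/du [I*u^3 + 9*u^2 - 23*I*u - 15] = 3*I*u^2 + 18*u - 23*I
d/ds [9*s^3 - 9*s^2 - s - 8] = 27*s^2 - 18*s - 1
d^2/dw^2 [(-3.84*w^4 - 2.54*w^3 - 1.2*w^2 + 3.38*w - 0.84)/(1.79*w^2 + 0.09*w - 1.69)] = (-24.607488*w^6 - 3.71174399999997*w^5 + 69.51168*w^4 + 15.982724*w^3 - 167.220468*w^2 + 17.01012*w - 10.92222)/(5.735339*w^6 + 0.865107*w^5 - 16.20129*w^4 - 1.632825*w^3 + 15.29619*w^2 + 0.771147*w - 4.826809)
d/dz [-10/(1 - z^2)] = -20*z/(z^2 - 1)^2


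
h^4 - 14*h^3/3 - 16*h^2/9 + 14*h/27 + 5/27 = (h - 5)*(h - 1/3)*(h + 1/3)^2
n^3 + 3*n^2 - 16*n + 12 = (n - 2)*(n - 1)*(n + 6)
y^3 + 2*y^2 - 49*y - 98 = (y - 7)*(y + 2)*(y + 7)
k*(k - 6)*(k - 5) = k^3 - 11*k^2 + 30*k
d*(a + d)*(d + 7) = a*d^2 + 7*a*d + d^3 + 7*d^2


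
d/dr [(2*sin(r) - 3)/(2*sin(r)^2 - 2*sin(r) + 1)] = 4*(3*sin(r) + cos(r)^2 - 2)*cos(r)/(-2*sin(r) - cos(2*r) + 2)^2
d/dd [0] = 0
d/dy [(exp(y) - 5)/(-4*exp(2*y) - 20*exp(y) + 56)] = ((exp(y) - 5)*(2*exp(y) + 5) - exp(2*y) - 5*exp(y) + 14)*exp(y)/(4*(exp(2*y) + 5*exp(y) - 14)^2)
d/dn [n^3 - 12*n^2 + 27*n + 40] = 3*n^2 - 24*n + 27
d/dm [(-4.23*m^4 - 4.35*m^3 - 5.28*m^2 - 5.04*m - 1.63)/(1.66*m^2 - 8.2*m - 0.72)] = (-14.0436*m^5 + 96.837*m^4 + 83.5224*m^3 + 61.0584*m^2 + 13.0148*m - 9.7372)/(2.7556*m^4 - 27.224*m^3 + 64.8496*m^2 + 11.808*m + 0.5184)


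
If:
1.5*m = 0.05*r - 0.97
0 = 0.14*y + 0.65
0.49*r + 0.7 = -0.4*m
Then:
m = -0.68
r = -0.88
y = -4.64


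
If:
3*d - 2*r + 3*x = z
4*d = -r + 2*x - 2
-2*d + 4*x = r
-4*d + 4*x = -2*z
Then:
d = -3/8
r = -7/4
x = -5/8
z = 1/2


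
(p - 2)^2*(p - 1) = p^3 - 5*p^2 + 8*p - 4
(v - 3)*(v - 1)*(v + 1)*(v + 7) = v^4 + 4*v^3 - 22*v^2 - 4*v + 21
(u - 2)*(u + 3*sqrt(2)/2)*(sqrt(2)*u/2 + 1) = sqrt(2)*u^3/2 - sqrt(2)*u^2 + 5*u^2/2 - 5*u + 3*sqrt(2)*u/2 - 3*sqrt(2)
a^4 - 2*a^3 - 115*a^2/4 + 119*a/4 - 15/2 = (a - 6)*(a - 1/2)^2*(a + 5)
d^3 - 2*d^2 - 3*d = d*(d - 3)*(d + 1)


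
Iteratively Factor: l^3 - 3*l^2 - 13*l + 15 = (l - 1)*(l^2 - 2*l - 15) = (l - 5)*(l - 1)*(l + 3)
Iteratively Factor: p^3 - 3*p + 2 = (p + 2)*(p^2 - 2*p + 1) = (p - 1)*(p + 2)*(p - 1)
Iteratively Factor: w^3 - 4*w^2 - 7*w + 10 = (w - 1)*(w^2 - 3*w - 10) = (w - 5)*(w - 1)*(w + 2)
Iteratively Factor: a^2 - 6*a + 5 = (a - 5)*(a - 1)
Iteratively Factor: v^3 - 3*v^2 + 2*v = (v)*(v^2 - 3*v + 2) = v*(v - 2)*(v - 1)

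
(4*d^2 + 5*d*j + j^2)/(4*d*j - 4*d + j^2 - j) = (d + j)/(j - 1)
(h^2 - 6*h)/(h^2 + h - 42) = h/(h + 7)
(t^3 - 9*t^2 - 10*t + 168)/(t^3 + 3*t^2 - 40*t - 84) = (t^2 - 3*t - 28)/(t^2 + 9*t + 14)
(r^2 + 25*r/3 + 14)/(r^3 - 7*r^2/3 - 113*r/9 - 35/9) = 3*(r + 6)/(3*r^2 - 14*r - 5)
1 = 1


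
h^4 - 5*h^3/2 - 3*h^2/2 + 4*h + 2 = (h - 2)^2*(h + 1/2)*(h + 1)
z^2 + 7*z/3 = z*(z + 7/3)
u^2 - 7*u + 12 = (u - 4)*(u - 3)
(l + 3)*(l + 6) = l^2 + 9*l + 18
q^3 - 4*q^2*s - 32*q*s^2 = q*(q - 8*s)*(q + 4*s)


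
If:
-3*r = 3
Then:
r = -1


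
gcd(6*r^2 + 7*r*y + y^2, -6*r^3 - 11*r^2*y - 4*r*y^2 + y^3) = r + y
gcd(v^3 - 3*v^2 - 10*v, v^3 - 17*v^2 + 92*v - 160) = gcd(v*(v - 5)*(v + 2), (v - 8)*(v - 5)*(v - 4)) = v - 5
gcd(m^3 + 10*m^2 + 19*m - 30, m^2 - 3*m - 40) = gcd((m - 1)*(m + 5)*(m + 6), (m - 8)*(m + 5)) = m + 5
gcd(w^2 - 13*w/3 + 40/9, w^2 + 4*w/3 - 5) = w - 5/3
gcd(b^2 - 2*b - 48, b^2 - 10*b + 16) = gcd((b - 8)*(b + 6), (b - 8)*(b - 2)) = b - 8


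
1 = 1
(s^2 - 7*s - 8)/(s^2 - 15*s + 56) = (s + 1)/(s - 7)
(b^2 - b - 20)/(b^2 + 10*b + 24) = (b - 5)/(b + 6)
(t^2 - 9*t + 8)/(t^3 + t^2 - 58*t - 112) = (t - 1)/(t^2 + 9*t + 14)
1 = 1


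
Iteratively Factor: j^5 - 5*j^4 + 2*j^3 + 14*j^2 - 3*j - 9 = (j + 1)*(j^4 - 6*j^3 + 8*j^2 + 6*j - 9) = (j + 1)^2*(j^3 - 7*j^2 + 15*j - 9) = (j - 1)*(j + 1)^2*(j^2 - 6*j + 9) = (j - 3)*(j - 1)*(j + 1)^2*(j - 3)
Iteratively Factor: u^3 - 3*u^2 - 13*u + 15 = (u - 5)*(u^2 + 2*u - 3) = (u - 5)*(u + 3)*(u - 1)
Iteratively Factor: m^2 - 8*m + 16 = (m - 4)*(m - 4)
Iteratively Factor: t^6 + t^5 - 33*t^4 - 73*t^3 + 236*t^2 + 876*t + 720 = (t - 4)*(t^5 + 5*t^4 - 13*t^3 - 125*t^2 - 264*t - 180) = (t - 4)*(t + 3)*(t^4 + 2*t^3 - 19*t^2 - 68*t - 60) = (t - 4)*(t + 2)*(t + 3)*(t^3 - 19*t - 30) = (t - 5)*(t - 4)*(t + 2)*(t + 3)*(t^2 + 5*t + 6) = (t - 5)*(t - 4)*(t + 2)*(t + 3)^2*(t + 2)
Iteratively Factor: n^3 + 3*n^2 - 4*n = (n)*(n^2 + 3*n - 4) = n*(n - 1)*(n + 4)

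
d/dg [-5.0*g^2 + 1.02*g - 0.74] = 1.02 - 10.0*g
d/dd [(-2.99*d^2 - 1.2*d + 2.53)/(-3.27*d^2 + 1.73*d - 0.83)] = (-9.0967*d^2 + 21.5096*d - 3.3809)/(10.6929*d^4 - 11.3142*d^3 + 8.4211*d^2 - 2.8718*d + 0.6889)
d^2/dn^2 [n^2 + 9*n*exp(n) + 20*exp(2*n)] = 9*n*exp(n) + 80*exp(2*n) + 18*exp(n) + 2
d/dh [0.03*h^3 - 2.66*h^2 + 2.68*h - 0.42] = 0.09*h^2 - 5.32*h + 2.68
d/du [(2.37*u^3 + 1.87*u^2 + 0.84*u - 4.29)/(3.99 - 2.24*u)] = (-10.6176*u^3 + 24.1801*u^2 + 14.9226*u - 6.258)/(5.0176*u^2 - 17.8752*u + 15.9201)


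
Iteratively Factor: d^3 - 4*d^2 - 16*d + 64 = (d - 4)*(d^2 - 16) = (d - 4)*(d + 4)*(d - 4)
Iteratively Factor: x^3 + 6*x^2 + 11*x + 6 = (x + 2)*(x^2 + 4*x + 3) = (x + 2)*(x + 3)*(x + 1)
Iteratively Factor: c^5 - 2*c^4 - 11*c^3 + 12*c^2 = (c)*(c^4 - 2*c^3 - 11*c^2 + 12*c) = c*(c + 3)*(c^3 - 5*c^2 + 4*c) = c^2*(c + 3)*(c^2 - 5*c + 4) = c^2*(c - 4)*(c + 3)*(c - 1)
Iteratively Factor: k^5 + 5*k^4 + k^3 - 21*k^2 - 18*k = (k + 3)*(k^4 + 2*k^3 - 5*k^2 - 6*k) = (k + 3)^2*(k^3 - k^2 - 2*k) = (k - 2)*(k + 3)^2*(k^2 + k) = (k - 2)*(k + 1)*(k + 3)^2*(k)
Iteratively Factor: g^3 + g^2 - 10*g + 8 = (g - 1)*(g^2 + 2*g - 8) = (g - 1)*(g + 4)*(g - 2)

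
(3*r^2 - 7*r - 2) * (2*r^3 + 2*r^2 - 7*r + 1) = 6*r^5 - 8*r^4 - 39*r^3 + 48*r^2 + 7*r - 2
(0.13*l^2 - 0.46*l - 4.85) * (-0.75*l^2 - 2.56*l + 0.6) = -0.0975*l^4 + 0.0122*l^3 + 4.8931*l^2 + 12.14*l - 2.91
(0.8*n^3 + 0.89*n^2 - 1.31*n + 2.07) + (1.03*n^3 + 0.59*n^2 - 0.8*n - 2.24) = 1.83*n^3 + 1.48*n^2 - 2.11*n - 0.17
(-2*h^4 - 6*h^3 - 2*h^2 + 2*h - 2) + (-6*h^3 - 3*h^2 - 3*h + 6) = -2*h^4 - 12*h^3 - 5*h^2 - h + 4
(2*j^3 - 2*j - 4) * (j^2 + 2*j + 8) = 2*j^5 + 4*j^4 + 14*j^3 - 8*j^2 - 24*j - 32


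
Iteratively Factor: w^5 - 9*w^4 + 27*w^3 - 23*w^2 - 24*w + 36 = (w - 2)*(w^4 - 7*w^3 + 13*w^2 + 3*w - 18) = (w - 2)^2*(w^3 - 5*w^2 + 3*w + 9) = (w - 3)*(w - 2)^2*(w^2 - 2*w - 3) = (w - 3)*(w - 2)^2*(w + 1)*(w - 3)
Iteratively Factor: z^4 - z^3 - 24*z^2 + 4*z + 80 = (z + 2)*(z^3 - 3*z^2 - 18*z + 40) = (z + 2)*(z + 4)*(z^2 - 7*z + 10) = (z - 2)*(z + 2)*(z + 4)*(z - 5)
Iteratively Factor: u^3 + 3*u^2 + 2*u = (u)*(u^2 + 3*u + 2) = u*(u + 1)*(u + 2)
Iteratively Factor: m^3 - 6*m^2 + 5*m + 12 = (m - 3)*(m^2 - 3*m - 4) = (m - 4)*(m - 3)*(m + 1)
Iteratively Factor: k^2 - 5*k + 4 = (k - 1)*(k - 4)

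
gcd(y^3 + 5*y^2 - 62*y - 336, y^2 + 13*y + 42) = y^2 + 13*y + 42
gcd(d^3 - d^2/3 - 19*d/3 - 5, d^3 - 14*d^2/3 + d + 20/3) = d + 1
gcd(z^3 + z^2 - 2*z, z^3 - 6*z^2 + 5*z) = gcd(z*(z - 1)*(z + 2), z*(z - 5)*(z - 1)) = z^2 - z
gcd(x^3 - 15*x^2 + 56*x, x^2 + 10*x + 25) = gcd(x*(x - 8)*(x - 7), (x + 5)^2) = 1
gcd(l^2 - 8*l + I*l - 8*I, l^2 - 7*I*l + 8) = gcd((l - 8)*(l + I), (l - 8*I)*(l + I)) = l + I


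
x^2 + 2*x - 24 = (x - 4)*(x + 6)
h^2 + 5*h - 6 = (h - 1)*(h + 6)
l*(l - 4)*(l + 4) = l^3 - 16*l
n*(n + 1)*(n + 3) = n^3 + 4*n^2 + 3*n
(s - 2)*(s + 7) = s^2 + 5*s - 14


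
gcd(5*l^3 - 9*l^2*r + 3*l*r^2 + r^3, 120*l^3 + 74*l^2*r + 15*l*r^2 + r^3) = 5*l + r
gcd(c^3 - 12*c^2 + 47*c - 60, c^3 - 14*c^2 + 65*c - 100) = c^2 - 9*c + 20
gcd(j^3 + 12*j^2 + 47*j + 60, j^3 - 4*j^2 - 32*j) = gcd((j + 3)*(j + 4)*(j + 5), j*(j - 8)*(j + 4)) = j + 4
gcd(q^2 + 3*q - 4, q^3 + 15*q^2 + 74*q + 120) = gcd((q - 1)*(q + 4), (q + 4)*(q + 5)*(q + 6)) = q + 4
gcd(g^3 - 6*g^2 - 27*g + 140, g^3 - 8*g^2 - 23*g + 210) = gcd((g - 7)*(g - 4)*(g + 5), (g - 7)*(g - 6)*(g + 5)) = g^2 - 2*g - 35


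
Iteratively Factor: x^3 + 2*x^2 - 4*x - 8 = (x + 2)*(x^2 - 4) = (x + 2)^2*(x - 2)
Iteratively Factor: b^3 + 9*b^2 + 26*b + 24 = (b + 4)*(b^2 + 5*b + 6) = (b + 2)*(b + 4)*(b + 3)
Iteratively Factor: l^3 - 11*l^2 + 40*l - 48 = (l - 4)*(l^2 - 7*l + 12) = (l - 4)*(l - 3)*(l - 4)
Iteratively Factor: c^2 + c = (c)*(c + 1)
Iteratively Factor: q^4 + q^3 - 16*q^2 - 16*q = (q + 4)*(q^3 - 3*q^2 - 4*q) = (q + 1)*(q + 4)*(q^2 - 4*q) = (q - 4)*(q + 1)*(q + 4)*(q)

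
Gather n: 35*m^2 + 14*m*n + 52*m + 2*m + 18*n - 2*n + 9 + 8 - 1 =35*m^2 + 54*m + n*(14*m + 16) + 16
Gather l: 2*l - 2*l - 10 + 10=0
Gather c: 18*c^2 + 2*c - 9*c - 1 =18*c^2 - 7*c - 1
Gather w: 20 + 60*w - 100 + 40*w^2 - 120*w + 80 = 40*w^2 - 60*w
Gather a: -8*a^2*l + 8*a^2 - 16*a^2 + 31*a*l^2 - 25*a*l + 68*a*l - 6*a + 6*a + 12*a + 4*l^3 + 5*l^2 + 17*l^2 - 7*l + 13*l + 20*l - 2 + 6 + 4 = a^2*(-8*l - 8) + a*(31*l^2 + 43*l + 12) + 4*l^3 + 22*l^2 + 26*l + 8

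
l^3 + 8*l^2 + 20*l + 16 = (l + 2)^2*(l + 4)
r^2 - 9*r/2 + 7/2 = (r - 7/2)*(r - 1)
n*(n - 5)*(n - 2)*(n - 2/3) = n^4 - 23*n^3/3 + 44*n^2/3 - 20*n/3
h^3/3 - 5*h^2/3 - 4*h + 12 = (h/3 + 1)*(h - 6)*(h - 2)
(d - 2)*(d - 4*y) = d^2 - 4*d*y - 2*d + 8*y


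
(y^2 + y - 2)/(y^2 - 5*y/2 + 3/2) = 2*(y + 2)/(2*y - 3)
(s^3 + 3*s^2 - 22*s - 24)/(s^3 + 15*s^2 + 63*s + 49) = (s^2 + 2*s - 24)/(s^2 + 14*s + 49)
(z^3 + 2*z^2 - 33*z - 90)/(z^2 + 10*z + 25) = (z^2 - 3*z - 18)/(z + 5)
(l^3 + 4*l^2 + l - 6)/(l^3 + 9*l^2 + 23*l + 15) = (l^2 + l - 2)/(l^2 + 6*l + 5)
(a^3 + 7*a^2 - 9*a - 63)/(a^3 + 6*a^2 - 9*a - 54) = (a + 7)/(a + 6)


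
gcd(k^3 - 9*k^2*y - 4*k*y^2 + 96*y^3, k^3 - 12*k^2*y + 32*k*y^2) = k^2 - 12*k*y + 32*y^2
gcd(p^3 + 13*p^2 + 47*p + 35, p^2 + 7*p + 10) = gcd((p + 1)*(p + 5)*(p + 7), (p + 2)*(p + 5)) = p + 5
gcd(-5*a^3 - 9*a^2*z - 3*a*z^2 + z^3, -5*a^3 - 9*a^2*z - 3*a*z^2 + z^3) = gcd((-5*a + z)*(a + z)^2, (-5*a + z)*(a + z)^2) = -5*a^3 - 9*a^2*z - 3*a*z^2 + z^3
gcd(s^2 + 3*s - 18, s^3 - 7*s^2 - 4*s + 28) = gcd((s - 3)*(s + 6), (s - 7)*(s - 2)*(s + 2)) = 1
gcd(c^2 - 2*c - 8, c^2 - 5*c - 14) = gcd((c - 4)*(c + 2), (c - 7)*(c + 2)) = c + 2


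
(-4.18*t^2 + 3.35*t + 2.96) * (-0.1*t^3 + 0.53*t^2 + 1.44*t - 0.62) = 0.418*t^5 - 2.5504*t^4 - 4.5397*t^3 + 8.9844*t^2 + 2.1854*t - 1.8352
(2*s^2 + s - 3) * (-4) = -8*s^2 - 4*s + 12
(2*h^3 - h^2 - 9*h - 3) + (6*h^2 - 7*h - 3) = 2*h^3 + 5*h^2 - 16*h - 6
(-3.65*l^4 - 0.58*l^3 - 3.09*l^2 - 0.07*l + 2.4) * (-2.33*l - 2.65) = 8.5045*l^5 + 11.0239*l^4 + 8.7367*l^3 + 8.3516*l^2 - 5.4065*l - 6.36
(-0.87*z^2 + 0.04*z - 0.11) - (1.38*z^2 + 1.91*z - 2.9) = -2.25*z^2 - 1.87*z + 2.79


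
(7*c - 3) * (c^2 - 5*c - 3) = 7*c^3 - 38*c^2 - 6*c + 9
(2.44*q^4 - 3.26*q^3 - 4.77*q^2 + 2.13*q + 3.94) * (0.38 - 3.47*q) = -8.4668*q^5 + 12.2394*q^4 + 15.3131*q^3 - 9.2037*q^2 - 12.8624*q + 1.4972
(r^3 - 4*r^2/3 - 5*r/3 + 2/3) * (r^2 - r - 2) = r^5 - 7*r^4/3 - 7*r^3/3 + 5*r^2 + 8*r/3 - 4/3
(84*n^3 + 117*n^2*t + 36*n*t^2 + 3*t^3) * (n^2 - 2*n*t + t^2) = 84*n^5 - 51*n^4*t - 114*n^3*t^2 + 48*n^2*t^3 + 30*n*t^4 + 3*t^5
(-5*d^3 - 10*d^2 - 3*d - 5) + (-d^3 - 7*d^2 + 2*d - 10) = -6*d^3 - 17*d^2 - d - 15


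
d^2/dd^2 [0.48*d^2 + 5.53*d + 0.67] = 0.960000000000000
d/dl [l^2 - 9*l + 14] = 2*l - 9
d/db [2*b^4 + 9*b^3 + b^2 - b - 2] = 8*b^3 + 27*b^2 + 2*b - 1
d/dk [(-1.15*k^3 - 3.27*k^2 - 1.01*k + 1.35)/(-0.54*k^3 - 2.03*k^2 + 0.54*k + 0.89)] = (0.5687*k^4 - 2.3328*k^3 - 4.6996*k^2 - 0.3396*k - 1.6279)/(0.2916*k^6 + 2.1924*k^5 + 3.5377*k^4 - 3.1536*k^3 - 3.3218*k^2 + 0.9612*k + 0.7921)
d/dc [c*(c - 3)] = 2*c - 3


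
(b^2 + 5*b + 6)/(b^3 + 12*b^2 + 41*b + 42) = 1/(b + 7)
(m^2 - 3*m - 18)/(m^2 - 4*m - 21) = (m - 6)/(m - 7)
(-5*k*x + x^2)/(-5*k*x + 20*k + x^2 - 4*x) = x/(x - 4)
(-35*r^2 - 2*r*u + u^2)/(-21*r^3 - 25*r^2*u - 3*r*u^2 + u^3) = (5*r + u)/(3*r^2 + 4*r*u + u^2)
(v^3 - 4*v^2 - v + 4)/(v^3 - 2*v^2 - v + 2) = (v - 4)/(v - 2)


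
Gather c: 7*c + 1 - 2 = 7*c - 1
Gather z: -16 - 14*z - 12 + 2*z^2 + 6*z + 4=2*z^2 - 8*z - 24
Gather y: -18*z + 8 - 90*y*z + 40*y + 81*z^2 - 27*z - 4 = y*(40 - 90*z) + 81*z^2 - 45*z + 4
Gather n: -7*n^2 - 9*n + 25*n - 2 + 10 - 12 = -7*n^2 + 16*n - 4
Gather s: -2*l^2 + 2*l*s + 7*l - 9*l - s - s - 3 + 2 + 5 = -2*l^2 - 2*l + s*(2*l - 2) + 4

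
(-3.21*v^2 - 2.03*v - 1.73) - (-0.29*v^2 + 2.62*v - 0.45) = -2.92*v^2 - 4.65*v - 1.28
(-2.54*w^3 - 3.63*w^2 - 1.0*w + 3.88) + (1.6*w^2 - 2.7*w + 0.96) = -2.54*w^3 - 2.03*w^2 - 3.7*w + 4.84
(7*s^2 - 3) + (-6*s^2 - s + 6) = s^2 - s + 3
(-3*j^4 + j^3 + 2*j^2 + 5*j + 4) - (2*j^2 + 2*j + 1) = -3*j^4 + j^3 + 3*j + 3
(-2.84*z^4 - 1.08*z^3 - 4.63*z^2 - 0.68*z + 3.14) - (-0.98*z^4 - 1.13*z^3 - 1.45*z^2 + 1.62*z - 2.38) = -1.86*z^4 + 0.0499999999999998*z^3 - 3.18*z^2 - 2.3*z + 5.52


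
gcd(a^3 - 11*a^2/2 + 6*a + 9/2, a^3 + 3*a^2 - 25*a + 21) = a - 3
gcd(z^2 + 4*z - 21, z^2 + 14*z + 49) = z + 7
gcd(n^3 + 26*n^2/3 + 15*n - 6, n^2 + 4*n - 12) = n + 6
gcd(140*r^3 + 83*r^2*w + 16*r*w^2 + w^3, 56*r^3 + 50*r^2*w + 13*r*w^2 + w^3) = 28*r^2 + 11*r*w + w^2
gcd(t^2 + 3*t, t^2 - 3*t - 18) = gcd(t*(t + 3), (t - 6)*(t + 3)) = t + 3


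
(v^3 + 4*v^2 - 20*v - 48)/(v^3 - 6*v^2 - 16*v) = (v^2 + 2*v - 24)/(v*(v - 8))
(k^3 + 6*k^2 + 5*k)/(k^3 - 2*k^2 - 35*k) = (k + 1)/(k - 7)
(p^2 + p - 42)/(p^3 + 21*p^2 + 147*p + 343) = (p - 6)/(p^2 + 14*p + 49)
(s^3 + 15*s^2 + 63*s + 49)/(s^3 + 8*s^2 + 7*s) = (s + 7)/s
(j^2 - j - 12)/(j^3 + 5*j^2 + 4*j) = (j^2 - j - 12)/(j*(j^2 + 5*j + 4))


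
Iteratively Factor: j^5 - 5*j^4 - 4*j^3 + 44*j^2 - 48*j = (j + 3)*(j^4 - 8*j^3 + 20*j^2 - 16*j) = (j - 2)*(j + 3)*(j^3 - 6*j^2 + 8*j) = j*(j - 2)*(j + 3)*(j^2 - 6*j + 8) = j*(j - 2)^2*(j + 3)*(j - 4)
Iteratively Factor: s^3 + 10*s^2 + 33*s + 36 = (s + 4)*(s^2 + 6*s + 9) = (s + 3)*(s + 4)*(s + 3)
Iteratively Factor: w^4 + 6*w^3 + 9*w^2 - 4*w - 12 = (w + 2)*(w^3 + 4*w^2 + w - 6) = (w + 2)*(w + 3)*(w^2 + w - 2) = (w + 2)^2*(w + 3)*(w - 1)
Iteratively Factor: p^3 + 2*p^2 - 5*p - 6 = (p + 3)*(p^2 - p - 2) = (p - 2)*(p + 3)*(p + 1)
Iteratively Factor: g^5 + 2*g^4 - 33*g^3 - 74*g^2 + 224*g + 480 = (g + 2)*(g^4 - 33*g^2 - 8*g + 240) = (g + 2)*(g + 4)*(g^3 - 4*g^2 - 17*g + 60) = (g - 3)*(g + 2)*(g + 4)*(g^2 - g - 20) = (g - 5)*(g - 3)*(g + 2)*(g + 4)*(g + 4)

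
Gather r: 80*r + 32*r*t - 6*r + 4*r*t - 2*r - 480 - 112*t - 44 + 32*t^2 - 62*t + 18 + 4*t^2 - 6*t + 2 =r*(36*t + 72) + 36*t^2 - 180*t - 504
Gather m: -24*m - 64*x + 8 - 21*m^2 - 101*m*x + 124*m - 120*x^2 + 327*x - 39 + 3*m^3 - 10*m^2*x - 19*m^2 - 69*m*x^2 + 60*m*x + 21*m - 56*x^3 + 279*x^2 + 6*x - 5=3*m^3 + m^2*(-10*x - 40) + m*(-69*x^2 - 41*x + 121) - 56*x^3 + 159*x^2 + 269*x - 36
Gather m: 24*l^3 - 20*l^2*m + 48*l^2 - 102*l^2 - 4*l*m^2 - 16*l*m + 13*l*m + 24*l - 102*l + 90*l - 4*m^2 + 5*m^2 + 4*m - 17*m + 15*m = 24*l^3 - 54*l^2 + 12*l + m^2*(1 - 4*l) + m*(-20*l^2 - 3*l + 2)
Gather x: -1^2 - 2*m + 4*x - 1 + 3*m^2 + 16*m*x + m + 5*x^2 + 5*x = 3*m^2 - m + 5*x^2 + x*(16*m + 9) - 2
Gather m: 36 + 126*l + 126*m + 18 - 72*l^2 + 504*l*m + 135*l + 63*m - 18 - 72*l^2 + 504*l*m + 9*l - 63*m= -144*l^2 + 270*l + m*(1008*l + 126) + 36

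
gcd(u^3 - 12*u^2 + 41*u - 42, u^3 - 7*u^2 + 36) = u - 3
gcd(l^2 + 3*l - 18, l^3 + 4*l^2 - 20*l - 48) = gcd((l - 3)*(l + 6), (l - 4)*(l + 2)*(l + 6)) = l + 6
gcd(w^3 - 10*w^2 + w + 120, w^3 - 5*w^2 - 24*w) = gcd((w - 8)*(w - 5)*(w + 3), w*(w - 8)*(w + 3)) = w^2 - 5*w - 24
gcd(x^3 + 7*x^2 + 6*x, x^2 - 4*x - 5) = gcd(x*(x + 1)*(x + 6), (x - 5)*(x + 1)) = x + 1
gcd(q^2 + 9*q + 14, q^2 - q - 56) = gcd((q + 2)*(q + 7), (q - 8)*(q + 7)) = q + 7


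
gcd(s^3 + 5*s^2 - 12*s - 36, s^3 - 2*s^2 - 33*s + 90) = s^2 + 3*s - 18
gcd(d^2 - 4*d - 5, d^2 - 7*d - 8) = d + 1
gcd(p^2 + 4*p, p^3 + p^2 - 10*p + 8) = p + 4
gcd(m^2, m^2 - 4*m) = m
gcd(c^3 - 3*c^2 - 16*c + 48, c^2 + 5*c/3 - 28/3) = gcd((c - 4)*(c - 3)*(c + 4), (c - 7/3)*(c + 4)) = c + 4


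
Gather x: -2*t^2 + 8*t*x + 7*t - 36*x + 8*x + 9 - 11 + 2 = -2*t^2 + 7*t + x*(8*t - 28)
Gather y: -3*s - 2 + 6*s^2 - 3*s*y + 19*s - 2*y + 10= 6*s^2 + 16*s + y*(-3*s - 2) + 8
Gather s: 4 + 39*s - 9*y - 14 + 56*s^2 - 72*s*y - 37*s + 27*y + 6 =56*s^2 + s*(2 - 72*y) + 18*y - 4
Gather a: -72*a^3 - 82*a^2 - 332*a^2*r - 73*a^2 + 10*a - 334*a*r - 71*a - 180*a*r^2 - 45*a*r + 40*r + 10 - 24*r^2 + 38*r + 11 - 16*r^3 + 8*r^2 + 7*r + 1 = -72*a^3 + a^2*(-332*r - 155) + a*(-180*r^2 - 379*r - 61) - 16*r^3 - 16*r^2 + 85*r + 22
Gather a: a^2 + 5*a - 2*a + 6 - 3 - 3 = a^2 + 3*a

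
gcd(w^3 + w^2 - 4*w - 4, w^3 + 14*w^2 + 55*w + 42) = w + 1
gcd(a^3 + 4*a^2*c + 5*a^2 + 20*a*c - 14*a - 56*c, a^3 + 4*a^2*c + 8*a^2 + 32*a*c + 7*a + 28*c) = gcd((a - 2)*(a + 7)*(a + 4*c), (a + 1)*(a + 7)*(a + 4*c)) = a^2 + 4*a*c + 7*a + 28*c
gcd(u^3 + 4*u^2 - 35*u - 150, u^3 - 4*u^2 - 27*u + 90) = u^2 - u - 30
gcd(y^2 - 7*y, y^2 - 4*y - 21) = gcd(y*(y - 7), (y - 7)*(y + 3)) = y - 7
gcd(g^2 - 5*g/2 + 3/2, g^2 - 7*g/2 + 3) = g - 3/2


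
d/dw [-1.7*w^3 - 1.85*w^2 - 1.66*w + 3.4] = -5.1*w^2 - 3.7*w - 1.66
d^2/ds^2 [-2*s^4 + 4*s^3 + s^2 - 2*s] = -24*s^2 + 24*s + 2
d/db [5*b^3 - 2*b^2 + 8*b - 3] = 15*b^2 - 4*b + 8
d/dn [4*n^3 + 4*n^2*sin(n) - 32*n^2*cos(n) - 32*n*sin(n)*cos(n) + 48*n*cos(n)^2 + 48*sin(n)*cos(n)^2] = 32*n^2*sin(n) + 4*n^2*cos(n) + 12*n^2 + 8*n*sin(n) - 48*n*sin(2*n) - 64*n*cos(n) - 32*n*cos(2*n) - 16*sin(2*n) + 12*cos(n) + 24*cos(2*n) + 36*cos(3*n) + 24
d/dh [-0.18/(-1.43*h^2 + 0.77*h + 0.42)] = (0.1386 - 0.5148*h)/(-1.43*h^2 + 0.77*h + 0.42)^2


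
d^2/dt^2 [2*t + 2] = 0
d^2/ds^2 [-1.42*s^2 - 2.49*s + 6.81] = -2.84000000000000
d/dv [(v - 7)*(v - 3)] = 2*v - 10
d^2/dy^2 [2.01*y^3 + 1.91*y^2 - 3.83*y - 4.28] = 12.06*y + 3.82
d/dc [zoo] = 0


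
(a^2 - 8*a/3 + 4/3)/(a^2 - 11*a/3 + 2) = (a - 2)/(a - 3)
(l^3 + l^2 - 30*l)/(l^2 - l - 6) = l*(-l^2 - l + 30)/(-l^2 + l + 6)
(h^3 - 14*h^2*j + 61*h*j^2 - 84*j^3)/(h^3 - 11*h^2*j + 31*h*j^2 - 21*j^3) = (h - 4*j)/(h - j)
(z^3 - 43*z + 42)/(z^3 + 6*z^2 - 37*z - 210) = (z - 1)/(z + 5)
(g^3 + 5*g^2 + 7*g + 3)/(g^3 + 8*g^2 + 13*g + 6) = (g + 3)/(g + 6)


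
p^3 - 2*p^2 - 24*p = p*(p - 6)*(p + 4)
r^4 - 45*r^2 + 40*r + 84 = (r - 6)*(r - 2)*(r + 1)*(r + 7)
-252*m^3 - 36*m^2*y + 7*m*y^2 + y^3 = (-6*m + y)*(6*m + y)*(7*m + y)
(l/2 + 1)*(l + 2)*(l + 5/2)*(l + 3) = l^4/2 + 19*l^3/4 + 67*l^2/4 + 26*l + 15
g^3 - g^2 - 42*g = g*(g - 7)*(g + 6)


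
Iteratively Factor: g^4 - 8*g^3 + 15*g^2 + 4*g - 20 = (g - 2)*(g^3 - 6*g^2 + 3*g + 10) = (g - 2)*(g + 1)*(g^2 - 7*g + 10) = (g - 5)*(g - 2)*(g + 1)*(g - 2)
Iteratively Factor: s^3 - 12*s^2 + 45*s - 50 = (s - 2)*(s^2 - 10*s + 25) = (s - 5)*(s - 2)*(s - 5)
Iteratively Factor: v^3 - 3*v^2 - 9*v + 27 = (v + 3)*(v^2 - 6*v + 9) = (v - 3)*(v + 3)*(v - 3)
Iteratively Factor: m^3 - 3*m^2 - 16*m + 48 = (m + 4)*(m^2 - 7*m + 12) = (m - 4)*(m + 4)*(m - 3)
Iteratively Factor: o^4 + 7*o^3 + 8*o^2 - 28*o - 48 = (o - 2)*(o^3 + 9*o^2 + 26*o + 24) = (o - 2)*(o + 3)*(o^2 + 6*o + 8) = (o - 2)*(o + 3)*(o + 4)*(o + 2)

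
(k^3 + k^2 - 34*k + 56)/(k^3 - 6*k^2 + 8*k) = (k + 7)/k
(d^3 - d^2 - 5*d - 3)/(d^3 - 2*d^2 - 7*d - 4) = (d - 3)/(d - 4)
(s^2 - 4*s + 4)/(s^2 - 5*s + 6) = (s - 2)/(s - 3)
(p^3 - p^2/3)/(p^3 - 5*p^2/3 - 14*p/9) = 3*p*(1 - 3*p)/(-9*p^2 + 15*p + 14)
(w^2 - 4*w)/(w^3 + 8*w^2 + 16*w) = (w - 4)/(w^2 + 8*w + 16)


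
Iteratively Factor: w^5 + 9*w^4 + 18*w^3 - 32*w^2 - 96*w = (w + 4)*(w^4 + 5*w^3 - 2*w^2 - 24*w) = (w + 4)^2*(w^3 + w^2 - 6*w) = (w - 2)*(w + 4)^2*(w^2 + 3*w) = (w - 2)*(w + 3)*(w + 4)^2*(w)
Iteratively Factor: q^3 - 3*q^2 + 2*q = (q - 2)*(q^2 - q) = (q - 2)*(q - 1)*(q)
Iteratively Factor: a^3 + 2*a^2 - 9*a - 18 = (a - 3)*(a^2 + 5*a + 6) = (a - 3)*(a + 2)*(a + 3)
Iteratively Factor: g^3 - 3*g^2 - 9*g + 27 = (g - 3)*(g^2 - 9) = (g - 3)^2*(g + 3)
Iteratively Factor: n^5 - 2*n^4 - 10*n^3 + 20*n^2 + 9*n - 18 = (n - 3)*(n^4 + n^3 - 7*n^2 - n + 6) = (n - 3)*(n + 3)*(n^3 - 2*n^2 - n + 2) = (n - 3)*(n - 2)*(n + 3)*(n^2 - 1) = (n - 3)*(n - 2)*(n + 1)*(n + 3)*(n - 1)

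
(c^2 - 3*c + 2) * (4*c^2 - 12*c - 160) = 4*c^4 - 24*c^3 - 116*c^2 + 456*c - 320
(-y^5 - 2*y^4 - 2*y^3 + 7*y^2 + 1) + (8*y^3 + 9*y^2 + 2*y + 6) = -y^5 - 2*y^4 + 6*y^3 + 16*y^2 + 2*y + 7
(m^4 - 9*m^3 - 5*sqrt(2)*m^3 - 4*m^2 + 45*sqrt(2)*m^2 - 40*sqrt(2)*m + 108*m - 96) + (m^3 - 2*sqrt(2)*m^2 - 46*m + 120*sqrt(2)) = m^4 - 8*m^3 - 5*sqrt(2)*m^3 - 4*m^2 + 43*sqrt(2)*m^2 - 40*sqrt(2)*m + 62*m - 96 + 120*sqrt(2)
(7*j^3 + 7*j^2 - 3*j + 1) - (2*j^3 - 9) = 5*j^3 + 7*j^2 - 3*j + 10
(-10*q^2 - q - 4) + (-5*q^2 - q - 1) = -15*q^2 - 2*q - 5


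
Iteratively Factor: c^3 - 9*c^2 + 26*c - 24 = (c - 4)*(c^2 - 5*c + 6) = (c - 4)*(c - 2)*(c - 3)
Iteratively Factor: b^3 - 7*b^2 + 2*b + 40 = (b - 4)*(b^2 - 3*b - 10) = (b - 4)*(b + 2)*(b - 5)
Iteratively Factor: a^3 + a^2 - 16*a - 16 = (a + 4)*(a^2 - 3*a - 4) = (a + 1)*(a + 4)*(a - 4)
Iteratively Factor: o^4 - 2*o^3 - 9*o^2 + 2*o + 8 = (o + 1)*(o^3 - 3*o^2 - 6*o + 8) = (o - 4)*(o + 1)*(o^2 + o - 2) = (o - 4)*(o + 1)*(o + 2)*(o - 1)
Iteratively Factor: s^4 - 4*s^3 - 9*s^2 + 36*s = (s + 3)*(s^3 - 7*s^2 + 12*s) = (s - 3)*(s + 3)*(s^2 - 4*s) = s*(s - 3)*(s + 3)*(s - 4)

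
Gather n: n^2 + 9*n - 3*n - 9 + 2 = n^2 + 6*n - 7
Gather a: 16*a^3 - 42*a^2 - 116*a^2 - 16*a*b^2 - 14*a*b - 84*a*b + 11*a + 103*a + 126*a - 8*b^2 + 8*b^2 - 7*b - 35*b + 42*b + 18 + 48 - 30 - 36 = 16*a^3 - 158*a^2 + a*(-16*b^2 - 98*b + 240)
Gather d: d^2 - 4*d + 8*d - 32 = d^2 + 4*d - 32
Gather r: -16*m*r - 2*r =r*(-16*m - 2)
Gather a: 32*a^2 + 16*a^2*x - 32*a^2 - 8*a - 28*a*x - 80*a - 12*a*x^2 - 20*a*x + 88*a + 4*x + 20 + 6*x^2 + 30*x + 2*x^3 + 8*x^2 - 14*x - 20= 16*a^2*x + a*(-12*x^2 - 48*x) + 2*x^3 + 14*x^2 + 20*x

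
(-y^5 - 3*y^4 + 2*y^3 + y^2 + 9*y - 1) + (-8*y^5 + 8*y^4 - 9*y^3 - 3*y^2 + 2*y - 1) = -9*y^5 + 5*y^4 - 7*y^3 - 2*y^2 + 11*y - 2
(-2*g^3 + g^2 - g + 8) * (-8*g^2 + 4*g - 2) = 16*g^5 - 16*g^4 + 16*g^3 - 70*g^2 + 34*g - 16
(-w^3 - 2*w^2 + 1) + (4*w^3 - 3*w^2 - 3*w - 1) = 3*w^3 - 5*w^2 - 3*w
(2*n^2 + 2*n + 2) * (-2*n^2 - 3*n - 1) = -4*n^4 - 10*n^3 - 12*n^2 - 8*n - 2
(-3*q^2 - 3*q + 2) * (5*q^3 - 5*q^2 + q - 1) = -15*q^5 + 22*q^3 - 10*q^2 + 5*q - 2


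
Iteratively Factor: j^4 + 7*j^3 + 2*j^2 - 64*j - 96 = (j - 3)*(j^3 + 10*j^2 + 32*j + 32) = (j - 3)*(j + 2)*(j^2 + 8*j + 16) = (j - 3)*(j + 2)*(j + 4)*(j + 4)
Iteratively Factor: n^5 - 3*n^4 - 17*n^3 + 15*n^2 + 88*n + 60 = (n + 1)*(n^4 - 4*n^3 - 13*n^2 + 28*n + 60) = (n - 3)*(n + 1)*(n^3 - n^2 - 16*n - 20) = (n - 3)*(n + 1)*(n + 2)*(n^2 - 3*n - 10) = (n - 3)*(n + 1)*(n + 2)^2*(n - 5)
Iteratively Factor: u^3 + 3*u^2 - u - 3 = (u - 1)*(u^2 + 4*u + 3) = (u - 1)*(u + 1)*(u + 3)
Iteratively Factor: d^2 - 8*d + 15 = (d - 5)*(d - 3)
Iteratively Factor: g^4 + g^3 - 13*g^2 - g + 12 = (g - 1)*(g^3 + 2*g^2 - 11*g - 12) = (g - 1)*(g + 1)*(g^2 + g - 12) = (g - 3)*(g - 1)*(g + 1)*(g + 4)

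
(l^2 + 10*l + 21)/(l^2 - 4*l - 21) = (l + 7)/(l - 7)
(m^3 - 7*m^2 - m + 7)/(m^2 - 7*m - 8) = (m^2 - 8*m + 7)/(m - 8)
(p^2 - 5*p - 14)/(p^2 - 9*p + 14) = (p + 2)/(p - 2)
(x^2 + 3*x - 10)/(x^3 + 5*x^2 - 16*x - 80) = (x - 2)/(x^2 - 16)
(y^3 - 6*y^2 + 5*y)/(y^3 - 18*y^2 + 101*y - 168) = y*(y^2 - 6*y + 5)/(y^3 - 18*y^2 + 101*y - 168)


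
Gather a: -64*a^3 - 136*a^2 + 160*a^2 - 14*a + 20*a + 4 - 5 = -64*a^3 + 24*a^2 + 6*a - 1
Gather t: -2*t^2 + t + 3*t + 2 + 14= -2*t^2 + 4*t + 16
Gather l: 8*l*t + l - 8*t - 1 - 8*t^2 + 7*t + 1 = l*(8*t + 1) - 8*t^2 - t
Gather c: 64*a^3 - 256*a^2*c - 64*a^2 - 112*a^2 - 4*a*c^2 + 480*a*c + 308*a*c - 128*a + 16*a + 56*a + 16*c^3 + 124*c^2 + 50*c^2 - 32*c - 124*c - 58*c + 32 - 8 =64*a^3 - 176*a^2 - 56*a + 16*c^3 + c^2*(174 - 4*a) + c*(-256*a^2 + 788*a - 214) + 24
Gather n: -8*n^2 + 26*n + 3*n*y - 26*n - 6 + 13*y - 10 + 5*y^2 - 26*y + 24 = -8*n^2 + 3*n*y + 5*y^2 - 13*y + 8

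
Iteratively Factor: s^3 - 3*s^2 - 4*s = (s - 4)*(s^2 + s) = (s - 4)*(s + 1)*(s)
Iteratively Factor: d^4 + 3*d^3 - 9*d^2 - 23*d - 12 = (d - 3)*(d^3 + 6*d^2 + 9*d + 4) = (d - 3)*(d + 1)*(d^2 + 5*d + 4) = (d - 3)*(d + 1)^2*(d + 4)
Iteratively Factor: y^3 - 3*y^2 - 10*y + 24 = (y - 2)*(y^2 - y - 12) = (y - 2)*(y + 3)*(y - 4)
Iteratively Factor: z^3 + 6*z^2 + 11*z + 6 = (z + 2)*(z^2 + 4*z + 3) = (z + 2)*(z + 3)*(z + 1)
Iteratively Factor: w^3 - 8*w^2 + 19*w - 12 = (w - 1)*(w^2 - 7*w + 12) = (w - 4)*(w - 1)*(w - 3)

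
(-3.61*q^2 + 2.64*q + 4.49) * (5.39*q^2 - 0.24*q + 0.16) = -19.4579*q^4 + 15.096*q^3 + 22.9899*q^2 - 0.6552*q + 0.7184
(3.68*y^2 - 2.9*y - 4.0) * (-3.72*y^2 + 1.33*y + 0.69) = -13.6896*y^4 + 15.6824*y^3 + 13.5622*y^2 - 7.321*y - 2.76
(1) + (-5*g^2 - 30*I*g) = -5*g^2 - 30*I*g + 1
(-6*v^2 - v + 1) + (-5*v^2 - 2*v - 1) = -11*v^2 - 3*v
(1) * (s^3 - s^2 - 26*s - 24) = s^3 - s^2 - 26*s - 24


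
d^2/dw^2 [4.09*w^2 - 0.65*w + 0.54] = 8.18000000000000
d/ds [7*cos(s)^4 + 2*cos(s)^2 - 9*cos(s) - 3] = (-28*cos(s)^3 - 4*cos(s) + 9)*sin(s)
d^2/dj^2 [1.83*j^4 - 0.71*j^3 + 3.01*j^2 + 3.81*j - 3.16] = 21.96*j^2 - 4.26*j + 6.02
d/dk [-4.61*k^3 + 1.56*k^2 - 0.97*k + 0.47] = -13.83*k^2 + 3.12*k - 0.97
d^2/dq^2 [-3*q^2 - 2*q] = -6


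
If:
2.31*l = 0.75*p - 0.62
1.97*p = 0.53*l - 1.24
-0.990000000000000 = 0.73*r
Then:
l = -0.52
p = -0.77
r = -1.36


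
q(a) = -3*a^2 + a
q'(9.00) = -53.00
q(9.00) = -234.00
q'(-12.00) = 73.00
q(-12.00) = -444.00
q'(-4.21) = 26.26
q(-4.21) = -57.38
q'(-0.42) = 3.52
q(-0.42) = -0.95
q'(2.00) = -11.00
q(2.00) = -10.00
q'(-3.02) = 19.12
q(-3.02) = -30.38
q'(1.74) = -9.44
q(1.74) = -7.34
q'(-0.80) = 5.80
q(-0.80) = -2.72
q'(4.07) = -23.42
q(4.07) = -45.62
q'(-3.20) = 20.20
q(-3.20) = -33.92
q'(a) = 1 - 6*a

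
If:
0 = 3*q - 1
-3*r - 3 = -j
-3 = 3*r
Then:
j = 0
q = 1/3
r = -1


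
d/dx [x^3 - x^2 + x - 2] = 3*x^2 - 2*x + 1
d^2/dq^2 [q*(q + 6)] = 2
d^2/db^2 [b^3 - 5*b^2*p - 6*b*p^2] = 6*b - 10*p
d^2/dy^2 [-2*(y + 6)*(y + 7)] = -4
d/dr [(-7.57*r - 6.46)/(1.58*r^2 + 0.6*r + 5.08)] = (11.9606*r^2 + 20.4136*r - 34.5796)/(2.4964*r^4 + 1.896*r^3 + 16.4128*r^2 + 6.096*r + 25.8064)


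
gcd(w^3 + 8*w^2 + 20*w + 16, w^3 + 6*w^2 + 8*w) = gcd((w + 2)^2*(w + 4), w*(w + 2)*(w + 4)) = w^2 + 6*w + 8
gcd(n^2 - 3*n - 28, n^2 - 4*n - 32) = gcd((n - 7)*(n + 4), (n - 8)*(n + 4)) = n + 4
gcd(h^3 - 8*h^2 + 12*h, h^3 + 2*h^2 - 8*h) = h^2 - 2*h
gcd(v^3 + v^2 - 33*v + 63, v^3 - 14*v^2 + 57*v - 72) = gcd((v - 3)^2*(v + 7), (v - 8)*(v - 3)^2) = v^2 - 6*v + 9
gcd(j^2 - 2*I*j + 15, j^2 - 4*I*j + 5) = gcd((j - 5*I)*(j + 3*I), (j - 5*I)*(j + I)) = j - 5*I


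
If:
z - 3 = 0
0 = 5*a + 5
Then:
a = -1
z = 3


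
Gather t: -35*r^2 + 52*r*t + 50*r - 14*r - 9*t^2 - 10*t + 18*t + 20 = -35*r^2 + 36*r - 9*t^2 + t*(52*r + 8) + 20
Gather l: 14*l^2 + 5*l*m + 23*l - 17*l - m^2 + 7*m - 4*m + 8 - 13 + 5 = 14*l^2 + l*(5*m + 6) - m^2 + 3*m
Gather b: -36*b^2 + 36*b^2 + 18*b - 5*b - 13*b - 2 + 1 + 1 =0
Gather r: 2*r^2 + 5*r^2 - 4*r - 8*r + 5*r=7*r^2 - 7*r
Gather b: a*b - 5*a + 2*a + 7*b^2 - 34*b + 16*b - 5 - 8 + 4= -3*a + 7*b^2 + b*(a - 18) - 9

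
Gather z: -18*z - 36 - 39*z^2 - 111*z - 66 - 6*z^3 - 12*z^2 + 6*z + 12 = -6*z^3 - 51*z^2 - 123*z - 90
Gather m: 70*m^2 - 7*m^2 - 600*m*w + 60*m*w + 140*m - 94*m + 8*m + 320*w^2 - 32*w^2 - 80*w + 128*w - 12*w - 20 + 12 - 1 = 63*m^2 + m*(54 - 540*w) + 288*w^2 + 36*w - 9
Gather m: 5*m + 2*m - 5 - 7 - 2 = 7*m - 14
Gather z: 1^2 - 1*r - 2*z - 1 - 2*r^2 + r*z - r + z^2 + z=-2*r^2 - 2*r + z^2 + z*(r - 1)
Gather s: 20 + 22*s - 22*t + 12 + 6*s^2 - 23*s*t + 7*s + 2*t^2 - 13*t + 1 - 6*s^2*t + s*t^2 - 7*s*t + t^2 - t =s^2*(6 - 6*t) + s*(t^2 - 30*t + 29) + 3*t^2 - 36*t + 33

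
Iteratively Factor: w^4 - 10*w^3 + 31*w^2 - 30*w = (w)*(w^3 - 10*w^2 + 31*w - 30) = w*(w - 5)*(w^2 - 5*w + 6) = w*(w - 5)*(w - 3)*(w - 2)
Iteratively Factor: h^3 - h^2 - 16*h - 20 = (h + 2)*(h^2 - 3*h - 10) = (h + 2)^2*(h - 5)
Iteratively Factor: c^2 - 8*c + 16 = (c - 4)*(c - 4)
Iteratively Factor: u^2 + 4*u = (u)*(u + 4)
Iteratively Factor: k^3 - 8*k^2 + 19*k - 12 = (k - 3)*(k^2 - 5*k + 4) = (k - 3)*(k - 1)*(k - 4)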